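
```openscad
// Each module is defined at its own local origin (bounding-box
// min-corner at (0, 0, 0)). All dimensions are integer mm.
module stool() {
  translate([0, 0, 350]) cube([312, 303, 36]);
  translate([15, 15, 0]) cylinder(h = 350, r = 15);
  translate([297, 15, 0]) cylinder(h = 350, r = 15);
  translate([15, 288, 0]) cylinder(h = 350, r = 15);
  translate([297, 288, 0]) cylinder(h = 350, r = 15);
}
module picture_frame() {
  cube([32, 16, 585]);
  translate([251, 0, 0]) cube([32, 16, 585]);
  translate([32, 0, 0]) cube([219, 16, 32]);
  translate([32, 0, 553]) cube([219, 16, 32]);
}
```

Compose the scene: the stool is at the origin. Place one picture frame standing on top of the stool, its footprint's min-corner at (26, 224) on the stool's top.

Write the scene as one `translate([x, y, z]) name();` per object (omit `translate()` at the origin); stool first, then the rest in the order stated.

stool();
translate([26, 224, 386]) picture_frame();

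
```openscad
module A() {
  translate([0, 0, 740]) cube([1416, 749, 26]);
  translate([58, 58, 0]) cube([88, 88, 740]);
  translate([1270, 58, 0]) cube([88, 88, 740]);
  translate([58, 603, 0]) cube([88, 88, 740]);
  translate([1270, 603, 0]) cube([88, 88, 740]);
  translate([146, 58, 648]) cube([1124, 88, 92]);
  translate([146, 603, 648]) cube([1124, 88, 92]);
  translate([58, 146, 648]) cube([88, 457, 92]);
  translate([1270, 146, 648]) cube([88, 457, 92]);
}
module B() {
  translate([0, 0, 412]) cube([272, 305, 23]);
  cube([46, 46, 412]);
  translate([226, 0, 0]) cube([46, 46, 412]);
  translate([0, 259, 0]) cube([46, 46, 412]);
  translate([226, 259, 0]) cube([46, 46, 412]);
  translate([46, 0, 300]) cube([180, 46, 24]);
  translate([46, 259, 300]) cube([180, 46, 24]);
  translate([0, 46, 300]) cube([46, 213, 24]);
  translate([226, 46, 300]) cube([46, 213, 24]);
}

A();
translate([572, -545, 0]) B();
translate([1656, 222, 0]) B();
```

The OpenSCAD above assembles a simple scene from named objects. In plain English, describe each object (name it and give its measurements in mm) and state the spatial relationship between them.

A is a table with a 1416×749 mm rectangular top, 26 mm thick, top surface at z = 766 mm, supported by four 88×88 mm square legs, each inset 58 mm from the nearest pair of top edges, running from the floor. Four apron rails, 88 mm thick and 92 mm tall, run between adjacent legs with their top edges flush with the underside of the top and their outer faces flush with the legs' outer faces.

B is a simple wooden stool: a rectangular seat 272 mm (x) by 305 mm (y), 23 mm thick, top face at z = 435 mm, on four square legs, each 46×46 mm in cross-section. The legs rest on z = 0, each flush with a corner of the seat. Four stretchers, 46 mm wide and 24 mm tall, connect adjacent legs with their undersides at z = 300 mm, each running between the inner faces of the legs it joins and aligned with the legs' outer faces on the other axis.

Two stools sit around the table at the −y, +x sides.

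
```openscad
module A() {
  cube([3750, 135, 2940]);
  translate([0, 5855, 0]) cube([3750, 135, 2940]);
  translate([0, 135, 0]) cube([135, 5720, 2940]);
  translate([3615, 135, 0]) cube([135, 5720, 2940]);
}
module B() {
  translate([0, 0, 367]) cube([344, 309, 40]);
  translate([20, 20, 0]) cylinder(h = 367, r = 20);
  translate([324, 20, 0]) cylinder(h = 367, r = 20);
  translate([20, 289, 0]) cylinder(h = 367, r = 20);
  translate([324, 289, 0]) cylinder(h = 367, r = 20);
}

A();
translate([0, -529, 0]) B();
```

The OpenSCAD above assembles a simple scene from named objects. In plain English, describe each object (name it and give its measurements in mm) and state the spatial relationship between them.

A is the wall frame of a small rectangular building: four walls, each 2940 mm tall and 135 mm thick, enclosing a footprint 3750 mm (x) by 5990 mm (y) outside-to-outside, with no floor or roof. The front and back walls (the −y and +y sides) span the full width; the two side walls fit between them.

B is a four-legged stool. The seat is a 344×309×40 mm slab whose top surface is at z = 407 mm; four round legs, each 40 mm in diameter, run from the floor (z = 0) to the underside of the seat, each leg's axis is inset half a diameter from the nearest pair of seat edges (so the leg's bounding box is flush with the corner).

The stool is on the floor beside the house frame on its −y side.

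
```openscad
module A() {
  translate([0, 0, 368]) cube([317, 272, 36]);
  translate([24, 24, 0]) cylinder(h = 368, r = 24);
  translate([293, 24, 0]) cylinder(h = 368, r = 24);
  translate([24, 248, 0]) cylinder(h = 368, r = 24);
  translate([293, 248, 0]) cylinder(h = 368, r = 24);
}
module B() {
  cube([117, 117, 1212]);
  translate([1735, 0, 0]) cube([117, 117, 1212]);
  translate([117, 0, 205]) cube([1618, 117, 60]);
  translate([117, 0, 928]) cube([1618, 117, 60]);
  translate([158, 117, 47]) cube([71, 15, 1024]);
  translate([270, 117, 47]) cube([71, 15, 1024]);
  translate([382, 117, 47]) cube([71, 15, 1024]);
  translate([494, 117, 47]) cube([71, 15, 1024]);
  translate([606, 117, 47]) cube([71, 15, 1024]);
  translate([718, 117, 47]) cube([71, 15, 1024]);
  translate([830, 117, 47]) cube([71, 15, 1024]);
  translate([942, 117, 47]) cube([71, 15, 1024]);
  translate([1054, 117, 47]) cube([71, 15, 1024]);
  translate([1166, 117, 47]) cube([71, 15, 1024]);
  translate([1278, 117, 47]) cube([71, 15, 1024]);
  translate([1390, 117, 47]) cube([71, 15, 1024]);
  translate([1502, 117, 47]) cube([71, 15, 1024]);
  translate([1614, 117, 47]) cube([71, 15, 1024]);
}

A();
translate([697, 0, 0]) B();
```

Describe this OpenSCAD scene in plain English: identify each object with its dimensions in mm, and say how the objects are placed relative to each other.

A is a four-legged stool. The seat is 317×272 mm, 36 mm thick, top at z = 404 mm. It stands on four round legs, each 48 mm in diameter, from z = 0 to the seat underside, each leg's axis is inset half a diameter from the nearest pair of seat edges (so the leg's bounding box is flush with the corner).

B is a fence section. Two 117×117 mm posts, 1212 mm tall, stand on the floor with a clear span of 1618 mm between their inner faces. Two horizontal rails of 117×60 mm section span the gap between the posts with their undersides at z = 205 mm and z = 928 mm, flush with the posts' −y face. 14 pickets, each 71 mm wide, 15 mm thick and 1024 mm tall, are fixed to the +y face of the rails with their bottoms at z = 47 mm, evenly spaced across the span with equal gaps (rounded down to the nearest mm) at the −x end and between each pair — any rounding remainder accumulates at the +x end.

The fence section is on the floor beside the stool on its +x side.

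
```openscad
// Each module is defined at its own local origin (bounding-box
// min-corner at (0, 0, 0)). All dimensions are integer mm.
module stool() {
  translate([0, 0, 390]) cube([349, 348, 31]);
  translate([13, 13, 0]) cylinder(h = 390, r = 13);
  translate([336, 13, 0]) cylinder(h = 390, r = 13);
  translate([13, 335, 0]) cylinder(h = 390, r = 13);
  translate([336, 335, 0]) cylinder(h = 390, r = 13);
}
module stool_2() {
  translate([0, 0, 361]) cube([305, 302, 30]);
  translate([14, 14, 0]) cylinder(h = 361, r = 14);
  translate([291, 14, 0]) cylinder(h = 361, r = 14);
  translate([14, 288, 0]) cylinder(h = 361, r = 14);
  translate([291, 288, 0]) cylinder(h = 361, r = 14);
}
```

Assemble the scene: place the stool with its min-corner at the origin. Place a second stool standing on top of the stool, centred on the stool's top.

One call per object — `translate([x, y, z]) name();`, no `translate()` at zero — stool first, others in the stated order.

stool();
translate([22, 23, 421]) stool_2();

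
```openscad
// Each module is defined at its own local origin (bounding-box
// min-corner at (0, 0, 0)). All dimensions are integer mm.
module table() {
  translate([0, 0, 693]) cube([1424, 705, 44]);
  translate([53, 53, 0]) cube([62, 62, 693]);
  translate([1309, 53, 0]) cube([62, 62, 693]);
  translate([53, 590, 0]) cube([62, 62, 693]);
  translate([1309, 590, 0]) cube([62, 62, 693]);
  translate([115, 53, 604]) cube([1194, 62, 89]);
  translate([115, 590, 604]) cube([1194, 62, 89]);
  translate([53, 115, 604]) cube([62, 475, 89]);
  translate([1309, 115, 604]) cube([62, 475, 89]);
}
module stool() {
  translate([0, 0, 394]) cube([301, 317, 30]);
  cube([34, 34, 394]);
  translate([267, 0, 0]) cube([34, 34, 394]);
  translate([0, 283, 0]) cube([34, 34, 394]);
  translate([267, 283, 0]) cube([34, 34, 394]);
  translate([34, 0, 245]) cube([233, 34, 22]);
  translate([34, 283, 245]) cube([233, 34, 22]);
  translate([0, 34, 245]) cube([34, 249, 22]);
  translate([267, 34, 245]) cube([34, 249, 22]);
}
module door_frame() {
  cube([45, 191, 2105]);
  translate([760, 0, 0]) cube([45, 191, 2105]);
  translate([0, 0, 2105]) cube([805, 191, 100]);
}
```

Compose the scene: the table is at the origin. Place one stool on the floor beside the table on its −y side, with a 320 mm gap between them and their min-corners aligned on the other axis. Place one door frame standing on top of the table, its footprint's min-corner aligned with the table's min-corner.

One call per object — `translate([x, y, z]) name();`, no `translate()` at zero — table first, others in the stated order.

table();
translate([0, -637, 0]) stool();
translate([0, 0, 737]) door_frame();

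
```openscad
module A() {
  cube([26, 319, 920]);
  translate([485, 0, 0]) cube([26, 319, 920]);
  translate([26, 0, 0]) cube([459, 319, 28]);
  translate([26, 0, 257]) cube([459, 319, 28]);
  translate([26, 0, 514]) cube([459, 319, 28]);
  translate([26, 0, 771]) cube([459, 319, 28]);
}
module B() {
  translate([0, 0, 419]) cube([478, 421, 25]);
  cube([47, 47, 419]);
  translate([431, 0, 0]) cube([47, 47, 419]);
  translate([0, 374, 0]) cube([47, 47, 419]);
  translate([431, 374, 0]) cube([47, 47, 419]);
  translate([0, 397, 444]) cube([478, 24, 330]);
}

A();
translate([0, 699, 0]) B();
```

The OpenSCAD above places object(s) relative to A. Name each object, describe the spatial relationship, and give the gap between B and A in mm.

The chair's nearest face is 380 mm from the bookshelf's +y face.

A is a bookshelf. B is a chair. The chair is on the floor beside the bookshelf on its +y side. The gap between the chair and the bookshelf is 380 mm.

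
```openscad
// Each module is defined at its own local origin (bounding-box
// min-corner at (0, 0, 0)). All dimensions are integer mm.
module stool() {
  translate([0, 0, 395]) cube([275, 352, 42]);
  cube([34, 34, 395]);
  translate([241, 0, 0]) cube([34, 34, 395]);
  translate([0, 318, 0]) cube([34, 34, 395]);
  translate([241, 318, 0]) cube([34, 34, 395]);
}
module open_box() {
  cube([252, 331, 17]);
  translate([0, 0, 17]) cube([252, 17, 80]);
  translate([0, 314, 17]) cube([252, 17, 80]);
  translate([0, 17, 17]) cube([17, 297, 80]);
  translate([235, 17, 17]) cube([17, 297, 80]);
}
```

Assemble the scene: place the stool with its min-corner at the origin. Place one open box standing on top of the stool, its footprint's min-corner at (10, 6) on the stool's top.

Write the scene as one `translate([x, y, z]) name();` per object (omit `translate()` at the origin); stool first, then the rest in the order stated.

stool();
translate([10, 6, 437]) open_box();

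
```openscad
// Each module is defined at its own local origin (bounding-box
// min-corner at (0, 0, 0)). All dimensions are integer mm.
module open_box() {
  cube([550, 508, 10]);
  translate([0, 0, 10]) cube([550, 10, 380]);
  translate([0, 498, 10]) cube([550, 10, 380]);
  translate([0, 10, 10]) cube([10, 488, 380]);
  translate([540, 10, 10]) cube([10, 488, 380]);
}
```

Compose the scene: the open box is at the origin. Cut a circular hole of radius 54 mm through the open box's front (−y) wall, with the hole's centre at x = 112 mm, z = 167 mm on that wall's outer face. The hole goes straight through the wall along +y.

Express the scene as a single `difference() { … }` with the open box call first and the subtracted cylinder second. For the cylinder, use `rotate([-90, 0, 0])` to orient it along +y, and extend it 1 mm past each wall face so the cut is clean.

difference() {
  open_box();
  translate([112, -1, 167]) rotate([-90, 0, 0]) cylinder(h = 12, r = 54);
}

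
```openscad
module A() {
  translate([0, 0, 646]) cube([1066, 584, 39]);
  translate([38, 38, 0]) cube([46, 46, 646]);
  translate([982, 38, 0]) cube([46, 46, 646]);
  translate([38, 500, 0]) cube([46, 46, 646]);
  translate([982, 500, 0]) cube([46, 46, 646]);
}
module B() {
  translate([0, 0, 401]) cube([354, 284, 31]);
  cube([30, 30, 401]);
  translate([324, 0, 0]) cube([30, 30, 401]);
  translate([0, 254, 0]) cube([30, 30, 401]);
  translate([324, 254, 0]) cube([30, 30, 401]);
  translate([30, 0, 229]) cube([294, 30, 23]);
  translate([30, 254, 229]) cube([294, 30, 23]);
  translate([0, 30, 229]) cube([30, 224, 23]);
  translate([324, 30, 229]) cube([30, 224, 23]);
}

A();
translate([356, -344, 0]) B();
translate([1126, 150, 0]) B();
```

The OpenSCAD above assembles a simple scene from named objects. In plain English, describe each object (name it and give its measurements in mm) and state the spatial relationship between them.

A is a rectangular dining table. The top is 1066×584×39 mm with its upper surface at z = 685 mm. It stands on four 46×46 mm square legs, each inset 38 mm from the nearest pair of top edges, running from the floor to the underside of the top.

B is a simple wooden stool: a rectangular seat 354 mm (x) by 284 mm (y), 31 mm thick, top face at z = 432 mm, on four square legs, each 30×30 mm in cross-section. The legs rest on z = 0, each flush with a corner of the seat. Four stretchers, 30 mm wide and 23 mm tall, connect adjacent legs with their undersides at z = 229 mm, each running between the inner faces of the legs it joins and aligned with the legs' outer faces on the other axis.

Two stools sit around the table at the −y, +x sides.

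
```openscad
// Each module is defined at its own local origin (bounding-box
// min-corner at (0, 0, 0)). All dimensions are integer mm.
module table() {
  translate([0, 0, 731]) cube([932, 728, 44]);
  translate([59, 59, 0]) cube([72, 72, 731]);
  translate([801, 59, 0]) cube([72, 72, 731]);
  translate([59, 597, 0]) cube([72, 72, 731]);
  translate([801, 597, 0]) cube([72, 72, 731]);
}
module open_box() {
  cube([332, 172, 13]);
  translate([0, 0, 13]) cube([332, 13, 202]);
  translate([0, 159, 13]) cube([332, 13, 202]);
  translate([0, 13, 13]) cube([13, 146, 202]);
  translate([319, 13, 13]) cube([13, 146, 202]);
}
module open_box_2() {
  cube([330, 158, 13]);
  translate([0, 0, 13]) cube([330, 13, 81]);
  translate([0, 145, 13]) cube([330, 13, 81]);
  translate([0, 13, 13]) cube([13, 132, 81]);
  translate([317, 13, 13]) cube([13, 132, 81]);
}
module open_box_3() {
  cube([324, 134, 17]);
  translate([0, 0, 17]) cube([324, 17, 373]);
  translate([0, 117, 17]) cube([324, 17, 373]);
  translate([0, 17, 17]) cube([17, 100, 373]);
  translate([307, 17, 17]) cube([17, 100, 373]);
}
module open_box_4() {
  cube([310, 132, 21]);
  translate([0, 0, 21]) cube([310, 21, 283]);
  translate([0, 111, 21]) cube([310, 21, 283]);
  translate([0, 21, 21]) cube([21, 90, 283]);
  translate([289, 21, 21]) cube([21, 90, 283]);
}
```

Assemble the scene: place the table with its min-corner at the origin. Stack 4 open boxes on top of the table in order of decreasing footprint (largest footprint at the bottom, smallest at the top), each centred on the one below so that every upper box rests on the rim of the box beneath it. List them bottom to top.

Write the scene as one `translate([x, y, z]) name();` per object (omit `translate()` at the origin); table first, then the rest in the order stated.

table();
translate([300, 278, 775]) open_box();
translate([301, 285, 990]) open_box_2();
translate([304, 297, 1084]) open_box_3();
translate([311, 298, 1474]) open_box_4();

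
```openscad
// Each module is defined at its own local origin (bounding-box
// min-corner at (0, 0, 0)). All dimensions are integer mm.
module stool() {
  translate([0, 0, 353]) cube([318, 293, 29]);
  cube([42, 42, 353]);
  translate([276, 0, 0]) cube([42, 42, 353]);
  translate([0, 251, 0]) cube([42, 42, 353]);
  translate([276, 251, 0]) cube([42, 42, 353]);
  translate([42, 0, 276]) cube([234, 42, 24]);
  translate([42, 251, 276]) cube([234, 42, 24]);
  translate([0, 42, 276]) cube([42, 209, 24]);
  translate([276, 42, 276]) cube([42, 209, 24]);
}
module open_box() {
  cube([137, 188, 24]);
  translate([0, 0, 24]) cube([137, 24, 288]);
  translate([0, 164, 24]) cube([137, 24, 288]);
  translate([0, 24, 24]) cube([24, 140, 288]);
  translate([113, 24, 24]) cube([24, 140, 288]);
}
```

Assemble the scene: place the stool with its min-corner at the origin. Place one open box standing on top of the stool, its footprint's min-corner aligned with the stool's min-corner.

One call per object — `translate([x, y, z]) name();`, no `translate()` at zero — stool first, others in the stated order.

stool();
translate([0, 0, 382]) open_box();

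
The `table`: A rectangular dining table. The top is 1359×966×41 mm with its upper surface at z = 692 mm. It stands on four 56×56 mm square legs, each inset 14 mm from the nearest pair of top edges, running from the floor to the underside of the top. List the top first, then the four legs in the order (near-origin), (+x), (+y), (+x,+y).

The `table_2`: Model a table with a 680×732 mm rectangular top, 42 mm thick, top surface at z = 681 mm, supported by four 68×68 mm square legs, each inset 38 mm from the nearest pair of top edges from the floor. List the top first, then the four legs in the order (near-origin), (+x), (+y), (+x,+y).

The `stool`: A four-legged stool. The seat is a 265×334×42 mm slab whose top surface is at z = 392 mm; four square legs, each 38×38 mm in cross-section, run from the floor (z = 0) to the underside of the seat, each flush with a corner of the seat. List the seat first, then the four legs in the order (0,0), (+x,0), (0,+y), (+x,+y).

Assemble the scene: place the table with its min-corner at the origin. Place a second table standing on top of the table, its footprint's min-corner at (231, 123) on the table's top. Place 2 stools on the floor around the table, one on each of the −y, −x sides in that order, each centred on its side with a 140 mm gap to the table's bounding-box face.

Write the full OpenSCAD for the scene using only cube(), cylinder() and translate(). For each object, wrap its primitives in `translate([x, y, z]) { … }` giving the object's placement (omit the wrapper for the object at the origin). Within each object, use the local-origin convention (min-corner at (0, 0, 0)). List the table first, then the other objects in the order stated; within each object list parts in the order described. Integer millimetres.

translate([0, 0, 651]) cube([1359, 966, 41]);
translate([14, 14, 0]) cube([56, 56, 651]);
translate([1289, 14, 0]) cube([56, 56, 651]);
translate([14, 896, 0]) cube([56, 56, 651]);
translate([1289, 896, 0]) cube([56, 56, 651]);
translate([231, 123, 692]) {
  translate([0, 0, 639]) cube([680, 732, 42]);
  translate([38, 38, 0]) cube([68, 68, 639]);
  translate([574, 38, 0]) cube([68, 68, 639]);
  translate([38, 626, 0]) cube([68, 68, 639]);
  translate([574, 626, 0]) cube([68, 68, 639]);
}
translate([547, -474, 0]) {
  translate([0, 0, 350]) cube([265, 334, 42]);
  cube([38, 38, 350]);
  translate([227, 0, 0]) cube([38, 38, 350]);
  translate([0, 296, 0]) cube([38, 38, 350]);
  translate([227, 296, 0]) cube([38, 38, 350]);
}
translate([-405, 316, 0]) {
  translate([0, 0, 350]) cube([265, 334, 42]);
  cube([38, 38, 350]);
  translate([227, 0, 0]) cube([38, 38, 350]);
  translate([0, 296, 0]) cube([38, 38, 350]);
  translate([227, 296, 0]) cube([38, 38, 350]);
}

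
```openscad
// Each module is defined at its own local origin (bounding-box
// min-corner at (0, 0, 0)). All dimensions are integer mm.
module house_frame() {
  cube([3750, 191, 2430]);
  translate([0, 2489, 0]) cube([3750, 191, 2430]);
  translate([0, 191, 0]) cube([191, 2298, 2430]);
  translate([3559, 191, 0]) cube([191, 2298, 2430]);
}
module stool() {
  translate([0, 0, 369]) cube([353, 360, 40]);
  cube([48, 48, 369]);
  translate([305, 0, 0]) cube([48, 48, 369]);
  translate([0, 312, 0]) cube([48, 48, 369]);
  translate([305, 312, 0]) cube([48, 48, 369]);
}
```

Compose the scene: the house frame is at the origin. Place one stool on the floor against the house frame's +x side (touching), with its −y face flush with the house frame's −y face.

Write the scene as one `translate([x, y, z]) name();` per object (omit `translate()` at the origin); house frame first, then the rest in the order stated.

house_frame();
translate([3750, 0, 0]) stool();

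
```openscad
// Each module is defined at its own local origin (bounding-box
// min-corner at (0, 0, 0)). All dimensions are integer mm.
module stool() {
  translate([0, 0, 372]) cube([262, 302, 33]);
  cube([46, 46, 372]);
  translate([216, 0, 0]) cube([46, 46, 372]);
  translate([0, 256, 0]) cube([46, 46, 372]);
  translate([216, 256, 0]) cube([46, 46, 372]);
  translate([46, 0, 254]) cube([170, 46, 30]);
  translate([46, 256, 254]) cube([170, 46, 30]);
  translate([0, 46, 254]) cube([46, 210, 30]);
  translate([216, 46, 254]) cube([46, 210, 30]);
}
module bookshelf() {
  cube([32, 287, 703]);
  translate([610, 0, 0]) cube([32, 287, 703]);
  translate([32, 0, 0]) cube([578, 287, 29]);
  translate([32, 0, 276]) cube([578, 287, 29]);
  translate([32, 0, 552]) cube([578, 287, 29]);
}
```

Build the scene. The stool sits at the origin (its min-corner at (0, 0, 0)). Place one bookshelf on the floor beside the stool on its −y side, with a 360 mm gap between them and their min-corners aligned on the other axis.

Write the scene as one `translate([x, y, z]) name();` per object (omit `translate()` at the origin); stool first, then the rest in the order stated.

stool();
translate([0, -647, 0]) bookshelf();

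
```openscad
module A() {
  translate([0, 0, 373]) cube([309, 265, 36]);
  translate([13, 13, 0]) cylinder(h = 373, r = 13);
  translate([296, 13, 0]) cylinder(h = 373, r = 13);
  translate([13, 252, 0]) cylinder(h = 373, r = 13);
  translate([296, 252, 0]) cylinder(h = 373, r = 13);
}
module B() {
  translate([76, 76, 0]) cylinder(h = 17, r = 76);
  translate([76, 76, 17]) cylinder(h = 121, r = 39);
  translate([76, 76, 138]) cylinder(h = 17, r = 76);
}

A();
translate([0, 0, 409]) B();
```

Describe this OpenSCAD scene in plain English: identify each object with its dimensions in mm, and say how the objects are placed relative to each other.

A is a four-legged stool. The seat is a 309×265×36 mm slab whose top surface is at z = 409 mm; four round legs, each 26 mm in diameter, run from the floor (z = 0) to the underside of the seat, each leg's axis is inset half a diameter from the nearest pair of seat edges (so the leg's bounding box is flush with the corner).

B is a spool: two coaxial disc flanges of radius 76 mm and thickness 17 mm, joined by a core cylinder of radius 39 mm and height 121 mm. The lower flange rests on z = 0 and the three cylinders share a vertical axis.

The spool is on top of the stool.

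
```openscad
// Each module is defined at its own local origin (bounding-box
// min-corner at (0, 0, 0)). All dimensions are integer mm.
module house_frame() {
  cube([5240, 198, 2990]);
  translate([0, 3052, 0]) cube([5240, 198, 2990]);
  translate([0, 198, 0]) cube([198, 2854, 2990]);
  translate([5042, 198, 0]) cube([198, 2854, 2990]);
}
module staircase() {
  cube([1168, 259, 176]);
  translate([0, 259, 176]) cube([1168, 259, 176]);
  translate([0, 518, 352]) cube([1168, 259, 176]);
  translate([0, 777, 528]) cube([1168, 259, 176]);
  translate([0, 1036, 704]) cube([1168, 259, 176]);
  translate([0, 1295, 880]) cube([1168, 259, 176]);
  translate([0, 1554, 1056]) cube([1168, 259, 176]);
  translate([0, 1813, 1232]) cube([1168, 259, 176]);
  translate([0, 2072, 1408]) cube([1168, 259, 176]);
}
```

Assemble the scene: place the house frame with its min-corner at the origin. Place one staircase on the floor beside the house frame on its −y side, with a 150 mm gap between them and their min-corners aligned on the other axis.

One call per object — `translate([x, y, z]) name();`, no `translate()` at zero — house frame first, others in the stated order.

house_frame();
translate([0, -2481, 0]) staircase();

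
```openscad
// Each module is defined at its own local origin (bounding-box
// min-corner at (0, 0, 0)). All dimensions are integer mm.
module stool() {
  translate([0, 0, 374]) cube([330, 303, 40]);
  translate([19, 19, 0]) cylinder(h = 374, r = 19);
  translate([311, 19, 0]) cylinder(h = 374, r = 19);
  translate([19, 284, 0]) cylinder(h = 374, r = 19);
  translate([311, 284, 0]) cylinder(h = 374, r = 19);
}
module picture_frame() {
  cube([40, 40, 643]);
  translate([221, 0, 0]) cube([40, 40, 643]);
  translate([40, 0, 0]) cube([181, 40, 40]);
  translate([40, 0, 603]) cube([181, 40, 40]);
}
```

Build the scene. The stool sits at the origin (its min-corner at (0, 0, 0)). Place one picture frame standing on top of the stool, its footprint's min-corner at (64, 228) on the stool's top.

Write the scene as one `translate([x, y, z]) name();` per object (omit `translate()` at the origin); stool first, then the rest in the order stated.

stool();
translate([64, 228, 414]) picture_frame();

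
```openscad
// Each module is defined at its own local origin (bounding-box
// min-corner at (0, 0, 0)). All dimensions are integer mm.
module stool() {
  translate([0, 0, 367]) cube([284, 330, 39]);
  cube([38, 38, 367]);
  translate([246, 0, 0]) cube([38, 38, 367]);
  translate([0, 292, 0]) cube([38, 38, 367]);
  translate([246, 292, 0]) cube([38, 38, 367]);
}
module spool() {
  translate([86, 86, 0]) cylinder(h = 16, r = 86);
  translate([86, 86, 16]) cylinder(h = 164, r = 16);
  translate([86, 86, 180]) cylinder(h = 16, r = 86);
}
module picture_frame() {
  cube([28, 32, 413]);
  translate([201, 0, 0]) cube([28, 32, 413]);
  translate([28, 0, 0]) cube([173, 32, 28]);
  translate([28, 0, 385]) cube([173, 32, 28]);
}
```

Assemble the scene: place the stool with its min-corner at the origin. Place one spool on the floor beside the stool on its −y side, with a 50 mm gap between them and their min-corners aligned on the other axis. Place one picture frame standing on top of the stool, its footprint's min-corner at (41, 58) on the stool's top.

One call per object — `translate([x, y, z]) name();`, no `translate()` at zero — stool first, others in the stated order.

stool();
translate([0, -222, 0]) spool();
translate([41, 58, 406]) picture_frame();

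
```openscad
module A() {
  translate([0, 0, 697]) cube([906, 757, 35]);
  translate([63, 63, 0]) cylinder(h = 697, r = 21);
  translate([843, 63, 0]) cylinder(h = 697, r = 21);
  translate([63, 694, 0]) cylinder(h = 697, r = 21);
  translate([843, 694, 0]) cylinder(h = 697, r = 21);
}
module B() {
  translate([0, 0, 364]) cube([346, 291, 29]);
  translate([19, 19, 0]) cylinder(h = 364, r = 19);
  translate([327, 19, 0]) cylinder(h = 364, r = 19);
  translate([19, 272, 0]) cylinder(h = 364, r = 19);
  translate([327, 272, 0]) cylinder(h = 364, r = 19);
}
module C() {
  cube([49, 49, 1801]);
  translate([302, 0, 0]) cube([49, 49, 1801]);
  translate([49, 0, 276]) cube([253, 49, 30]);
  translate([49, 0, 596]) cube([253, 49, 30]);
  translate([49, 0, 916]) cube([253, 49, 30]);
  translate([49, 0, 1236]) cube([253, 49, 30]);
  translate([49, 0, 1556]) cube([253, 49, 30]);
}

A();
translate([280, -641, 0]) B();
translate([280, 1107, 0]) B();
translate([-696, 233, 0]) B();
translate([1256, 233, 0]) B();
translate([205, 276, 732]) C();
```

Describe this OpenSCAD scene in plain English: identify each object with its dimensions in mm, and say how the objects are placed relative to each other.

A is a rectangular dining table. The top is 906×757×35 mm with its upper surface at z = 732 mm. It stands on four round legs of 42 mm diameter, each leg's bounding box inset 42 mm from the nearest pair of top edges, running from the floor to the underside of the top.

B is a four-legged stool. The seat is 346×291 mm, 29 mm thick, top at z = 393 mm. It stands on four round legs, each 38 mm in diameter, from z = 0 to the seat underside, each leg's axis is inset half a diameter from the nearest pair of seat edges (so the leg's bounding box is flush with the corner).

C is a straight ladder. Two 49×49 mm vertical rails, 1801 mm tall, stand 351 mm apart (outside-to-outside) with their front faces coplanar on the −y side. 5 rungs, each 49 mm deep and 30 mm tall, span between the inner faces of the rails, front faces flush with the rails. The lowest rung's underside is at z = 276 mm and rungs are spaced 320 mm apart (underside to underside).

Four stools sit around the table at the −y, +y, −x, +x sides. The ladder is on top of the table.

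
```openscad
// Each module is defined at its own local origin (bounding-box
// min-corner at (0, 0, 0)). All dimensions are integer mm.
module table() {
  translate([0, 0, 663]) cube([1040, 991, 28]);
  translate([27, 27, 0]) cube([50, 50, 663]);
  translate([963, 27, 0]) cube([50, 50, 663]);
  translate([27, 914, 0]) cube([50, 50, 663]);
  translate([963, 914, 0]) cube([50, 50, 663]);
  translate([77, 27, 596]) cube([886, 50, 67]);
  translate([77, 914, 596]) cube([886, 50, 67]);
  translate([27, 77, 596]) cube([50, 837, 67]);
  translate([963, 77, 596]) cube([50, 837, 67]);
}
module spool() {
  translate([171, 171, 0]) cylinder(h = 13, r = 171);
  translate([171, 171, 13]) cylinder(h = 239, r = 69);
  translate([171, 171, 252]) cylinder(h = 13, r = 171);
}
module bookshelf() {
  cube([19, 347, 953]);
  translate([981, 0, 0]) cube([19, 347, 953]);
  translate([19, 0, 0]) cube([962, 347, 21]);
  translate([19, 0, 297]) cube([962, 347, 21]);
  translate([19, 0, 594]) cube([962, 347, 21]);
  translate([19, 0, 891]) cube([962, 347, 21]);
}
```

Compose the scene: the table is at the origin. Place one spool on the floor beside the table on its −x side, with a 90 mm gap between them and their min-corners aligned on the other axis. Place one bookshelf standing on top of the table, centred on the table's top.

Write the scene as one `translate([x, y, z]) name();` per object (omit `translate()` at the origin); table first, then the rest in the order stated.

table();
translate([-432, 0, 0]) spool();
translate([20, 322, 691]) bookshelf();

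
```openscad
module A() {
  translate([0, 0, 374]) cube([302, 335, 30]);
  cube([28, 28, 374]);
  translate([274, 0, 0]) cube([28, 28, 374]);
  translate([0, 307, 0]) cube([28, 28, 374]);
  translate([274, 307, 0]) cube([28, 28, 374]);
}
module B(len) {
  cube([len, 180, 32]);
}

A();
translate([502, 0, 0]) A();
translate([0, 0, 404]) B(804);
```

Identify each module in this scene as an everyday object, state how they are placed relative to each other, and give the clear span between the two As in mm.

A is a stool. B is a beam. A beam spans the tops of two stools. The clear span between the two stools is 200 mm.

Second stool starts at x = 502; first ends at x = 302; clear span = 502 − 302 = 200 mm.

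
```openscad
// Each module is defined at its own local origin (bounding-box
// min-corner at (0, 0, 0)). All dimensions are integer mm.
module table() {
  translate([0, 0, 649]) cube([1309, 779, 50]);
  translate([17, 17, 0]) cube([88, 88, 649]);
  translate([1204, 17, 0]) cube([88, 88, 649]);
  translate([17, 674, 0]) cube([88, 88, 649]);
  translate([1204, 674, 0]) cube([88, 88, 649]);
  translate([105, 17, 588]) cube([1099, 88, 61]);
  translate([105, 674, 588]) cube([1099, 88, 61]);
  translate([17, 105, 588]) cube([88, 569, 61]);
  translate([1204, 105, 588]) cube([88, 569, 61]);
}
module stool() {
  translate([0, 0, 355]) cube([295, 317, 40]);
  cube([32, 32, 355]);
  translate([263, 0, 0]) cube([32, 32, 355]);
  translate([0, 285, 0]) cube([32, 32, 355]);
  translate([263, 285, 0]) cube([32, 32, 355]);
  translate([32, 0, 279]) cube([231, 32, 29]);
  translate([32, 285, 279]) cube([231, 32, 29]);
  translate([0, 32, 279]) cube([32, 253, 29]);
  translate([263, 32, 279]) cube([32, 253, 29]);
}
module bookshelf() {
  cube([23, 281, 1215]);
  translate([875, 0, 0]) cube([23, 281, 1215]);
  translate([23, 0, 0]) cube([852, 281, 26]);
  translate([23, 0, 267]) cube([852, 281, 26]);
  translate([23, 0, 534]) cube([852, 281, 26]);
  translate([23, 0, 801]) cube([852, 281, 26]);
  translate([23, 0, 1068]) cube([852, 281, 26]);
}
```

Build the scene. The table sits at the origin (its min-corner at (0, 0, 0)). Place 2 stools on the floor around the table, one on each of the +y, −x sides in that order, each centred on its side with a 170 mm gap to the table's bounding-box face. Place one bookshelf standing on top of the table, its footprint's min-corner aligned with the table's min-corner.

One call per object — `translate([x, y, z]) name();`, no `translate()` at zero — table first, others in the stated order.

table();
translate([507, 949, 0]) stool();
translate([-465, 231, 0]) stool();
translate([0, 0, 699]) bookshelf();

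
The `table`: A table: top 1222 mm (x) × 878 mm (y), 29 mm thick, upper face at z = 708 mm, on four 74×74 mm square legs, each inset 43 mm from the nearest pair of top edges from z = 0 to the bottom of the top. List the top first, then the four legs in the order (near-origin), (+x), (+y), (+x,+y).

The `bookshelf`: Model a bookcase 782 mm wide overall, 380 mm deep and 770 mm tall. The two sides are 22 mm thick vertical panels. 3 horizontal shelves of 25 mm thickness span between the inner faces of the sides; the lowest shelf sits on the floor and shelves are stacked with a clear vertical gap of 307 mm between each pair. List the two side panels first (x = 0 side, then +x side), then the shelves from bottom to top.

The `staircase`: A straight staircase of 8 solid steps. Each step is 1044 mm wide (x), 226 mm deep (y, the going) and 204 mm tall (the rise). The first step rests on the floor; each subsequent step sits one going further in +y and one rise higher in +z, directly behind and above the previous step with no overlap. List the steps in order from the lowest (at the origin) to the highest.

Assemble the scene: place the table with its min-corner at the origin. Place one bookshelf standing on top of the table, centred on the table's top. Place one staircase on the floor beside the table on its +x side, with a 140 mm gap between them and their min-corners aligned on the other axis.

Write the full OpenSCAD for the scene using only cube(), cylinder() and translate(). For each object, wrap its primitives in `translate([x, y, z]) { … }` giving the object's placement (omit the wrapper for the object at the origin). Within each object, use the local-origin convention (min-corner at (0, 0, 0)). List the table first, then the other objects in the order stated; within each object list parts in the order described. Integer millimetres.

translate([0, 0, 679]) cube([1222, 878, 29]);
translate([43, 43, 0]) cube([74, 74, 679]);
translate([1105, 43, 0]) cube([74, 74, 679]);
translate([43, 761, 0]) cube([74, 74, 679]);
translate([1105, 761, 0]) cube([74, 74, 679]);
translate([220, 249, 708]) {
  cube([22, 380, 770]);
  translate([760, 0, 0]) cube([22, 380, 770]);
  translate([22, 0, 0]) cube([738, 380, 25]);
  translate([22, 0, 332]) cube([738, 380, 25]);
  translate([22, 0, 664]) cube([738, 380, 25]);
}
translate([1362, 0, 0]) {
  cube([1044, 226, 204]);
  translate([0, 226, 204]) cube([1044, 226, 204]);
  translate([0, 452, 408]) cube([1044, 226, 204]);
  translate([0, 678, 612]) cube([1044, 226, 204]);
  translate([0, 904, 816]) cube([1044, 226, 204]);
  translate([0, 1130, 1020]) cube([1044, 226, 204]);
  translate([0, 1356, 1224]) cube([1044, 226, 204]);
  translate([0, 1582, 1428]) cube([1044, 226, 204]);
}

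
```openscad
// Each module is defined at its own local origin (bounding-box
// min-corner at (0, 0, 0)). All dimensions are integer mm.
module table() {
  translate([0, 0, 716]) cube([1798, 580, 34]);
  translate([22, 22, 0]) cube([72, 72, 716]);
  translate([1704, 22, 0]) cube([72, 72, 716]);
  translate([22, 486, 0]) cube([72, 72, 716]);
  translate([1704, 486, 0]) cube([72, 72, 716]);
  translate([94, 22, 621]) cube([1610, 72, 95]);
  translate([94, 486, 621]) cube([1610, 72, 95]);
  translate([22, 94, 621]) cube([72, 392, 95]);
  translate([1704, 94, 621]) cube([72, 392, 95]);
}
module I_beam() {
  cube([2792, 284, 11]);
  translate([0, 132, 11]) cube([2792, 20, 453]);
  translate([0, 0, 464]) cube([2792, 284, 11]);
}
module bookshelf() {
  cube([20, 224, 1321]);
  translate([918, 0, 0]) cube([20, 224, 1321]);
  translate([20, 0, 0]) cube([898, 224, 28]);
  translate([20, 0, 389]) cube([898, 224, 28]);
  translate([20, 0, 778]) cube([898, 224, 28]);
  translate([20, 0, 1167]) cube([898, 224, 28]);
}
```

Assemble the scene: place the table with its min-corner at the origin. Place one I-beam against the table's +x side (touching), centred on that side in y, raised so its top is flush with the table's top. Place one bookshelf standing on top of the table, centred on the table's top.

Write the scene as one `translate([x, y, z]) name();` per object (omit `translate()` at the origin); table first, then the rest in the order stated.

table();
translate([1798, 148, 275]) I_beam();
translate([430, 178, 750]) bookshelf();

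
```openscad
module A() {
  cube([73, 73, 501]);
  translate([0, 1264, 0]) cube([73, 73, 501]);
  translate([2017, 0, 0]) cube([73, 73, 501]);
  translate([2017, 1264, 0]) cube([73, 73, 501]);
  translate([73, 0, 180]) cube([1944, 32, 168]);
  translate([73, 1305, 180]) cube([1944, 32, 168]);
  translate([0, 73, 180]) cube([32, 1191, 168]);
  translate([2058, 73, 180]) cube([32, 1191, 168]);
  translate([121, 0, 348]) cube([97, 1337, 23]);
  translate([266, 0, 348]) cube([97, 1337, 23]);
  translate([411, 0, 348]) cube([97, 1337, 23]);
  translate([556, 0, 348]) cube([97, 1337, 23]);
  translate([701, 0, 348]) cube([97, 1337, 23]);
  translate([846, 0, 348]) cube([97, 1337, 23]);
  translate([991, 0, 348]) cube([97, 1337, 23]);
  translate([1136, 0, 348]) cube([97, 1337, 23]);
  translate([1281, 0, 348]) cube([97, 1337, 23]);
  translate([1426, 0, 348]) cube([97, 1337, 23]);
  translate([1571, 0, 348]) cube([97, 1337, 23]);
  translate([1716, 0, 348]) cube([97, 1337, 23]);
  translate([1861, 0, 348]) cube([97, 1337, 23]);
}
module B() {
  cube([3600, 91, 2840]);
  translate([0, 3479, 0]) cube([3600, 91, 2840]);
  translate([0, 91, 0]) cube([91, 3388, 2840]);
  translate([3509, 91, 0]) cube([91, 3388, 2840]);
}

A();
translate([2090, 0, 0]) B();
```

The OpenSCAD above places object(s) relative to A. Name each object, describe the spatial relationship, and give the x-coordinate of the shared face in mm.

A is a bed frame. B is a house frame. The house frame is against the bed frame's +x side, with their −y faces flush. The x-coordinate of the shared face is 2090 mm.

The bed frame's +x face and the house frame's −x face are both at x = 2090 mm.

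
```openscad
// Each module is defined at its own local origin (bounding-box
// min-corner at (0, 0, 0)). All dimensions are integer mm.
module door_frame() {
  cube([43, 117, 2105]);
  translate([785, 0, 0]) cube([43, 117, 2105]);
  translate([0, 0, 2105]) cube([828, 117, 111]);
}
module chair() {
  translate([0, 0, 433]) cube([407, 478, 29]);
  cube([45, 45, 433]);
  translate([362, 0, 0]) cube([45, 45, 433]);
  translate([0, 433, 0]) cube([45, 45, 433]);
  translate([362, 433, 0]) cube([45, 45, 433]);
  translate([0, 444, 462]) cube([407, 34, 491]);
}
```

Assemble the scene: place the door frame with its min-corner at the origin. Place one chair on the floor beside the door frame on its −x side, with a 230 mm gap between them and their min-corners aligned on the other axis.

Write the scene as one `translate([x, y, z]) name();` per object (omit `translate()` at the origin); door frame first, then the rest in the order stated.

door_frame();
translate([-637, 0, 0]) chair();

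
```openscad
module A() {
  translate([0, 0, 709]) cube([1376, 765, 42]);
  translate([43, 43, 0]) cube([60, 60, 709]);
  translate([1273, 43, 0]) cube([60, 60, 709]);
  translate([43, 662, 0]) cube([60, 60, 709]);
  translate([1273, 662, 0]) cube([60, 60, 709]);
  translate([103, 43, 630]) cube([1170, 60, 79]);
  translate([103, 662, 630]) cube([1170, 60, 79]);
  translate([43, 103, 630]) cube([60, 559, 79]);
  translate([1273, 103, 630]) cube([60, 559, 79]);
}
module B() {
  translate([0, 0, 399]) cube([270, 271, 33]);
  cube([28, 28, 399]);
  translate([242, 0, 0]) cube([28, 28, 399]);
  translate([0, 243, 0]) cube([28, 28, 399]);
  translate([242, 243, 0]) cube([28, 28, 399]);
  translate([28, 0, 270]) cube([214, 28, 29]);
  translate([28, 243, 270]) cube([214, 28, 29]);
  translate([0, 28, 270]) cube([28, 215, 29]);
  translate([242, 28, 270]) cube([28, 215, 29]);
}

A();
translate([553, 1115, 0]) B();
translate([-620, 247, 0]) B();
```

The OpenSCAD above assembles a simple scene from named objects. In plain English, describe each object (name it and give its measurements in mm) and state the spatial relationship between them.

A is a table: top 1376 mm (x) × 765 mm (y), 42 mm thick, upper face at z = 751 mm, on four 60×60 mm square legs, each inset 43 mm from the nearest pair of top edges, running from z = 0 to the bottom of the top. Four apron rails, 60 mm thick and 79 mm tall, run between adjacent legs with their top edges flush with the underside of the top and their outer faces flush with the legs' outer faces.

B is a four-legged stool. The seat is 270×271 mm, 33 mm thick, top at z = 432 mm. It stands on four square legs, each 28×28 mm in cross-section, from z = 0 to the seat underside, each flush with a corner of the seat. Four stretchers, 28 mm wide and 29 mm tall, connect adjacent legs with their undersides at z = 270 mm, each running between the inner faces of the legs it joins and aligned with the legs' outer faces on the other axis.

Two stools sit around the table at the +y, −x sides.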